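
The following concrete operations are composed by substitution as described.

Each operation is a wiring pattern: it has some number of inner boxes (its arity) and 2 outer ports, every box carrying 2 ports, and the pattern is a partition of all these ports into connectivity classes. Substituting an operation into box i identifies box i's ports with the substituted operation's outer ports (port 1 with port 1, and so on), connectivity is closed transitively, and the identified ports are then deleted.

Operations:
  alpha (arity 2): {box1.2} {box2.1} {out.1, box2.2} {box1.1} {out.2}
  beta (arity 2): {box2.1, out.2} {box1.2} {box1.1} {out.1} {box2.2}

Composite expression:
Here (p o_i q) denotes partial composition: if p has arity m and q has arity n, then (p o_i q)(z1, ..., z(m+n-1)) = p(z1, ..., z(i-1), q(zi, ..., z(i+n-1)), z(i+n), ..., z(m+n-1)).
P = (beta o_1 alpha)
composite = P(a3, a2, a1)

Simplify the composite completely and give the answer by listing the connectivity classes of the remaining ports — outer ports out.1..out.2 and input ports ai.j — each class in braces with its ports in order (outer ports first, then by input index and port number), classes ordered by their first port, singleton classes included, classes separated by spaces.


{out.1} {out.2, a1.1} {a1.2} {a2.1} {a2.2} {a3.1} {a3.2}

After gluing at beta, chains via deleted ports link the a-ports.
composing alpha on (a3, a2), with out.j its own outer ports: {out.1, a2.2} {out.2} {a2.1} {a3.1} {a3.2}
composing beta on (a3, a2, a1), with out.j its own outer ports: {out.1} {out.2, a1.1} {a1.2} {a2.1} {a2.2} {a3.1} {a3.2}


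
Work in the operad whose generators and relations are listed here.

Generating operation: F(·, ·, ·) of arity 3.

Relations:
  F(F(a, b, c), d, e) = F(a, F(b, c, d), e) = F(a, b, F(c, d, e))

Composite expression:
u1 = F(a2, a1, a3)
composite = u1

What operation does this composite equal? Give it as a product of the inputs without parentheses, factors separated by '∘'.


Key point: F is associative — brackets drop, the a-order remains.
F(a2, a1, a3) collapses to a2 ∘ a1 ∘ a3

a2 ∘ a1 ∘ a3


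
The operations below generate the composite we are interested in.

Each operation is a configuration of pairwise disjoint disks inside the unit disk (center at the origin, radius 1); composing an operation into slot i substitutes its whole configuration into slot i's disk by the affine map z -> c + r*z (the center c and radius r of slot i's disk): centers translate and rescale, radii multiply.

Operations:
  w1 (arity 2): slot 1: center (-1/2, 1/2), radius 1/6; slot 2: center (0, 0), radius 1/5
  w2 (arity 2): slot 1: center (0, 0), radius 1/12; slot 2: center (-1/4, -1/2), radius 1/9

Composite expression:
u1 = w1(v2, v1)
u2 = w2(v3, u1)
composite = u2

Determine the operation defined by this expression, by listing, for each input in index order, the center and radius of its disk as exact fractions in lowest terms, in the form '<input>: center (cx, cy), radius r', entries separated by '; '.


v1: center (-1/4, -1/2), radius 1/45; v2: center (-11/36, -4/9), radius 1/54; v3: center (0, 0), radius 1/12


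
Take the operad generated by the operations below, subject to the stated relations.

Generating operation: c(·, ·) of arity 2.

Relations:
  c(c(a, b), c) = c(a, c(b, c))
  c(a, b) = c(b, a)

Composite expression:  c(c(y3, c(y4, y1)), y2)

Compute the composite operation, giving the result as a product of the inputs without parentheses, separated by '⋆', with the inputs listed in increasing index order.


y1 ⋆ y2 ⋆ y3 ⋆ y4

Reordering under c is free, so list the y-inputs canonically.
c(y4, y1) unparenthesizes to y4 ⋆ y1
c(y3, c(y4, y1)) unparenthesizes to y3 ⋆ y4 ⋆ y1
c(c(y3, c(y4, y1)), y2) unparenthesizes to y3 ⋆ y4 ⋆ y1 ⋆ y2
rearranged into index order: y1 ⋆ y2 ⋆ y3 ⋆ y4


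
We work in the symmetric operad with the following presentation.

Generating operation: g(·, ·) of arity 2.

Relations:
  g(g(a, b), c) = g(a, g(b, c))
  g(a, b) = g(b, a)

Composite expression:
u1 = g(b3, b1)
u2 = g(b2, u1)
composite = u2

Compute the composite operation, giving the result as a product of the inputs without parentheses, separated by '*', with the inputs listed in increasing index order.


b1 * b2 * b3

Reordering under g is free, so list the b-inputs canonically.
g(b3, b1) spells out as b3 * b1
g(b2, g(b3, b1)) spells out as b2 * b3 * b1
reordering the factors by index: b1 * b2 * b3


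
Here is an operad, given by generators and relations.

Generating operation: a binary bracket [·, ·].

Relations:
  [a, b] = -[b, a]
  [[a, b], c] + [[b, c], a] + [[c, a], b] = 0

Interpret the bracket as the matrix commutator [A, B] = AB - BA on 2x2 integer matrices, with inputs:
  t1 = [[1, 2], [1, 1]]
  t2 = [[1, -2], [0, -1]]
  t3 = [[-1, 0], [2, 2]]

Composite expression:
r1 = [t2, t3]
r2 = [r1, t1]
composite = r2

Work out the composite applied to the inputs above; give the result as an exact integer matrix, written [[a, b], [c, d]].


[[2, -16], [8, -2]]


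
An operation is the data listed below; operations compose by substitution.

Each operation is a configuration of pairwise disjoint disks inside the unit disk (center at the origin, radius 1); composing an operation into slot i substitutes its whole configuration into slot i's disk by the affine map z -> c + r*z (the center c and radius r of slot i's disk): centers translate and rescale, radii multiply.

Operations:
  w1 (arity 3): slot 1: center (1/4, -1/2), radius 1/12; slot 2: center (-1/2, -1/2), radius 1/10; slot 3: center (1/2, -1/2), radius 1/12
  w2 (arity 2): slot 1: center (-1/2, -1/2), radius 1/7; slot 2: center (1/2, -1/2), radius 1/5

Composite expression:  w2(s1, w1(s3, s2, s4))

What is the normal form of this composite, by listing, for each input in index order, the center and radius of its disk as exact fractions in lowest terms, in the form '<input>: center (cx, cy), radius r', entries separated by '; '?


Each s-disk chains the slot maps above it in w2; radii multiply.
input s1: composing its 1 substitution step yields center (-1/2, -1/2), radius 1/7
input s3: composing its 2 substitution steps yields center (11/20, -3/5), radius 1/60
input s2: composing its 2 substitution steps yields center (2/5, -3/5), radius 1/50
input s4: composing its 2 substitution steps yields center (3/5, -3/5), radius 1/60

s1: center (-1/2, -1/2), radius 1/7; s2: center (2/5, -3/5), radius 1/50; s3: center (11/20, -3/5), radius 1/60; s4: center (3/5, -3/5), radius 1/60


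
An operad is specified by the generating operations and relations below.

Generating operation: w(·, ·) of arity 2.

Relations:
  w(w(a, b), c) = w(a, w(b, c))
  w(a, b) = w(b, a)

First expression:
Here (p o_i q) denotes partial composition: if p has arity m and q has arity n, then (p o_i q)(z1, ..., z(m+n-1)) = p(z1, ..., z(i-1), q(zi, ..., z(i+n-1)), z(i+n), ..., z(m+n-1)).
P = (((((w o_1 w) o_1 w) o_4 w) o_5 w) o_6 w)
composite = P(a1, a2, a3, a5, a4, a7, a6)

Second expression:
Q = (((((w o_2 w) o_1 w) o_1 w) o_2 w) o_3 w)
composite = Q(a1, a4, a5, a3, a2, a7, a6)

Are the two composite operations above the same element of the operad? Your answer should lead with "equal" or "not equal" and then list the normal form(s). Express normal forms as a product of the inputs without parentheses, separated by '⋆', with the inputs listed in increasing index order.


Reducing the first expression gives a1 ⋆ a2 ⋆ a3 ⋆ a4 ⋆ a5 ⋆ a6 ⋆ a7
Reducing the second expression gives a1 ⋆ a2 ⋆ a3 ⋆ a4 ⋆ a5 ⋆ a6 ⋆ a7
One common form — equal.

equal; both compose to a1 ⋆ a2 ⋆ a3 ⋆ a4 ⋆ a5 ⋆ a6 ⋆ a7


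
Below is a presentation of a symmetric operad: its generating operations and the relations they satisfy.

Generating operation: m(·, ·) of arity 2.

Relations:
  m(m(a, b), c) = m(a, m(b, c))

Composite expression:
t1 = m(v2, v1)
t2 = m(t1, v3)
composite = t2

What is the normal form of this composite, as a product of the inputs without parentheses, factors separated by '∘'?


v2 ∘ v1 ∘ v3

The m-tree's shape is irrelevant; the v-reading-order decides.
m(v2, v1) unparenthesizes to v2 ∘ v1
m(m(v2, v1), v3) unparenthesizes to v2 ∘ v1 ∘ v3


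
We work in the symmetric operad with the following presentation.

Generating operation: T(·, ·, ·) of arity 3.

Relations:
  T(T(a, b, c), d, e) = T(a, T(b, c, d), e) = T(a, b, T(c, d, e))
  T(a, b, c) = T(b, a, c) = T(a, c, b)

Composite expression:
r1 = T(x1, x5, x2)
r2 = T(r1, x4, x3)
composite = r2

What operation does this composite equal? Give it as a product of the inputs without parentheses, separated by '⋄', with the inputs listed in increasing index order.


x1 ⋄ x2 ⋄ x3 ⋄ x4 ⋄ x5

With T associative and commutative, the x-input set is all that matters.
T(x1, x5, x2) unparenthesizes to x1 ⋄ x5 ⋄ x2
T(T(x1, x5, x2), x4, x3) unparenthesizes to x1 ⋄ x5 ⋄ x2 ⋄ x4 ⋄ x3
the factors in increasing index order: x1 ⋄ x2 ⋄ x3 ⋄ x4 ⋄ x5


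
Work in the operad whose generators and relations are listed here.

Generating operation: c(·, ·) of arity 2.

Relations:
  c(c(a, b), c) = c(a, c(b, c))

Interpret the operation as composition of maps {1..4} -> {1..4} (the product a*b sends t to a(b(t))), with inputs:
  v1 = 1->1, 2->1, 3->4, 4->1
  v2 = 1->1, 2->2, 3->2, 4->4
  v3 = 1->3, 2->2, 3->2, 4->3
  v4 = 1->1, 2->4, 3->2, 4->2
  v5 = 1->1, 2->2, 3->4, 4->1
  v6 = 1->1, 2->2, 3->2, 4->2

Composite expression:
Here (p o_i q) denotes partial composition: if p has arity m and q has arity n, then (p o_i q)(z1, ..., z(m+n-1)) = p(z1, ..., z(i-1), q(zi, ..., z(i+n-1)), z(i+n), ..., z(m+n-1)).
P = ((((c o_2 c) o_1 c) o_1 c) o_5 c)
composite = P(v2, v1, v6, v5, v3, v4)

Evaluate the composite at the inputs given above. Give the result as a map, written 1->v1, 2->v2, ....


c(v2, v1) = 1->1, 2->1, 3->4, 4->1
c(c(v2, v1), v6) = 1->1, 2->1, 3->1, 4->1
c(v3, v4) = 1->3, 2->3, 3->2, 4->2
c(v5, c(v3, v4)) = 1->4, 2->4, 3->2, 4->2
c(c(c(v2, v1), v6), c(v5, c(v3, v4))) = 1->1, 2->1, 3->1, 4->1

1->1, 2->1, 3->1, 4->1


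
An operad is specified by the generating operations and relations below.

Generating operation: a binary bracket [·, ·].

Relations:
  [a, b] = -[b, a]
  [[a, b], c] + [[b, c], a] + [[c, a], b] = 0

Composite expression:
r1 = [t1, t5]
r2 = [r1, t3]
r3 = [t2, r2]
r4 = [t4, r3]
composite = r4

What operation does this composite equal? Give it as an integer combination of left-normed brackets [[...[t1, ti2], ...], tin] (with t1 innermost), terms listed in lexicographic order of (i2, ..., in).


In the tensor algebra, words opening t1 carry the t1-anchored form.
Composite bracket: [t4, [t2, [[t1, t5], t3]]]
Expanding via [a, b] = ab - ba: 16 signed words (2^4 = 16).
Coefficients come from the t1-initial words:
  sign of t1t5t3t2t4 is +1, so it contributes +[[[[t1, t5], t3], t2], t4]

[[[[t1, t5], t3], t2], t4]


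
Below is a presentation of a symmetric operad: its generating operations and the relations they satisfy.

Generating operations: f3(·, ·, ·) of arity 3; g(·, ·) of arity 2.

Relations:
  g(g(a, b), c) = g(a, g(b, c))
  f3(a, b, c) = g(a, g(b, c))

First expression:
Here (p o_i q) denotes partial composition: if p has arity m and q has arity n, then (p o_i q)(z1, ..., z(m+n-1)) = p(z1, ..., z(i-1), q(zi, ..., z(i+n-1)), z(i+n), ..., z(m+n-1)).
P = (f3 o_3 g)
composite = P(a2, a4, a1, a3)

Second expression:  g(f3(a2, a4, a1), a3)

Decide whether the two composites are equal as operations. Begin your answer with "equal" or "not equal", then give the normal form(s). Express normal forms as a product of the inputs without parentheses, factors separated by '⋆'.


equal; the common form is a2 ⋆ a4 ⋆ a1 ⋆ a3

The first expression reduces to a2 ⋆ a4 ⋆ a1 ⋆ a3
The second expression reduces to a2 ⋆ a4 ⋆ a1 ⋆ a3
One common form — equal.


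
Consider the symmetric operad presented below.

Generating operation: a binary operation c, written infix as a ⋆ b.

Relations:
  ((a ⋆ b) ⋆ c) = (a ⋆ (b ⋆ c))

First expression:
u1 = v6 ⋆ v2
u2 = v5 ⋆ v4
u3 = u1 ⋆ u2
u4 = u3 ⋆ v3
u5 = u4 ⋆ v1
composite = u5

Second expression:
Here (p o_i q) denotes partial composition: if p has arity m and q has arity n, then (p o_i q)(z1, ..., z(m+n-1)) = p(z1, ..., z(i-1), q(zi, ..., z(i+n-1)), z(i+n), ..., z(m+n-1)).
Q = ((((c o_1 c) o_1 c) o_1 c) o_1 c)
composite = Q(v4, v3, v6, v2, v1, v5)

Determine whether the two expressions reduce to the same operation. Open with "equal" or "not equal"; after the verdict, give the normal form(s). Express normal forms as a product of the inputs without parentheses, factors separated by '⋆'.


not equal — first v6 ⋆ v2 ⋆ v5 ⋆ v4 ⋆ v3 ⋆ v1, second v4 ⋆ v3 ⋆ v6 ⋆ v2 ⋆ v1 ⋆ v5

Reducing the first expression gives v6 ⋆ v2 ⋆ v5 ⋆ v4 ⋆ v3 ⋆ v1
Reducing the second expression gives v4 ⋆ v3 ⋆ v6 ⋆ v2 ⋆ v1 ⋆ v5
They disagree, so not equal.


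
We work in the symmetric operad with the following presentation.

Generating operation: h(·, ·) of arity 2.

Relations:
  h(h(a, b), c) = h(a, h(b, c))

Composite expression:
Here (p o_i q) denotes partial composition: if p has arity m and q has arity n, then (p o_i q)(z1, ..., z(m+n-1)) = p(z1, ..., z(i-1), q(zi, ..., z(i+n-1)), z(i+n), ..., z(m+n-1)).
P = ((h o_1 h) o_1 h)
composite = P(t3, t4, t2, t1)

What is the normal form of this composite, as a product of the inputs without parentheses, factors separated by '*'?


Key point: h is associative — brackets drop, the t-order remains.
h(t3, t4) reduces to t3 * t4
h(h(t3, t4), t2) reduces to t3 * t4 * t2
h(h(h(t3, t4), t2), t1) reduces to t3 * t4 * t2 * t1

t3 * t4 * t2 * t1


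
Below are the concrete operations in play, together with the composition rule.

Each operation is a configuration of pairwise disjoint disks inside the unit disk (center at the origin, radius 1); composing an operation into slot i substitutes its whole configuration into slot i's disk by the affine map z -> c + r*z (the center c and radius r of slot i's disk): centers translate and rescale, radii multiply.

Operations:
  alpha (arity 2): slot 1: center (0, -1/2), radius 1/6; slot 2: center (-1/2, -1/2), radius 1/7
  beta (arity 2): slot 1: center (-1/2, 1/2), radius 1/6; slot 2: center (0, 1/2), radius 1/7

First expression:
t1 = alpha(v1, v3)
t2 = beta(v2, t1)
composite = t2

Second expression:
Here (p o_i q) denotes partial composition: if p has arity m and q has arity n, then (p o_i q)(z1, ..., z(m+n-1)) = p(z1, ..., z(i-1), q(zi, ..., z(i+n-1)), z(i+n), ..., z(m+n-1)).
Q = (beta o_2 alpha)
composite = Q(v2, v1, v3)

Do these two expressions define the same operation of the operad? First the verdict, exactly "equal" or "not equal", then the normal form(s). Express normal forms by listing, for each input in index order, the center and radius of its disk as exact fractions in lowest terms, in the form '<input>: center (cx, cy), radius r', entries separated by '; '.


The first expression reduces to v1: center (0, 3/7), radius 1/42; v2: center (-1/2, 1/2), radius 1/6; v3: center (-1/14, 3/7), radius 1/49
The second expression reduces to v1: center (0, 3/7), radius 1/42; v2: center (-1/2, 1/2), radius 1/6; v3: center (-1/14, 3/7), radius 1/49
Identical normal forms: equal.

equal: each reduces to v1: center (0, 3/7), radius 1/42; v2: center (-1/2, 1/2), radius 1/6; v3: center (-1/14, 3/7), radius 1/49


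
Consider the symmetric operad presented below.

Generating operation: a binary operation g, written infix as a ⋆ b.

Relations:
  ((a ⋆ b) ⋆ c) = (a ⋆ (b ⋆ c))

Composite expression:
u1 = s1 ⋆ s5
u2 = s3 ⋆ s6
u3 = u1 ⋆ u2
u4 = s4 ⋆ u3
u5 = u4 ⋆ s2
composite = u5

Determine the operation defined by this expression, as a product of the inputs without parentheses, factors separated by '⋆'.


s4 ⋆ s1 ⋆ s5 ⋆ s3 ⋆ s6 ⋆ s2


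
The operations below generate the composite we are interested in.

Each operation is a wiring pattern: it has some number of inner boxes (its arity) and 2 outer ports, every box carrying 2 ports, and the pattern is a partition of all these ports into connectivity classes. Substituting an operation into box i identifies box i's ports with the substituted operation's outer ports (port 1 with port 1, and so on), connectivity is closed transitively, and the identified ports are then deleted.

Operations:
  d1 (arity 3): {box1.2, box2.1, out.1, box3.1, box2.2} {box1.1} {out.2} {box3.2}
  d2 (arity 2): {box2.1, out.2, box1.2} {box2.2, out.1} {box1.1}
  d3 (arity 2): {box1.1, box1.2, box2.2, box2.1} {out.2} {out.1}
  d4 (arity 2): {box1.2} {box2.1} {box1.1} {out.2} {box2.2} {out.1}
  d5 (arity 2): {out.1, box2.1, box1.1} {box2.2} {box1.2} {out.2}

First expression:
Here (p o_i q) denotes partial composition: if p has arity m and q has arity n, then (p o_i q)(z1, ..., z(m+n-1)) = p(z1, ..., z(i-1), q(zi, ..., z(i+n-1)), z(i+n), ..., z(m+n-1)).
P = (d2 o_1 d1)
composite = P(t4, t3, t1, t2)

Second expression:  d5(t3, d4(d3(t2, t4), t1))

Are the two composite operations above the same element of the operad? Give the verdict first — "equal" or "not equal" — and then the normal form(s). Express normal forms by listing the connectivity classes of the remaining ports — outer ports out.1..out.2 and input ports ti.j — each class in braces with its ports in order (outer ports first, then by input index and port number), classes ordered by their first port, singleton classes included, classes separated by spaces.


not equal; first: {out.1, t2.2} {out.2, t2.1} {t1.1, t3.1, t3.2, t4.2} {t1.2} {t4.1}; second: {out.1, t3.1} {out.2} {t1.1} {t1.2} {t2.1, t2.2, t4.1, t4.2} {t3.2}

In normal form, the first expression is {out.1, t2.2} {out.2, t2.1} {t1.1, t3.1, t3.2, t4.2} {t1.2} {t4.1}
In normal form, the second expression is {out.1, t3.1} {out.2} {t1.1} {t1.2} {t2.1, t2.2, t4.1, t4.2} {t3.2}
No match — not equal.


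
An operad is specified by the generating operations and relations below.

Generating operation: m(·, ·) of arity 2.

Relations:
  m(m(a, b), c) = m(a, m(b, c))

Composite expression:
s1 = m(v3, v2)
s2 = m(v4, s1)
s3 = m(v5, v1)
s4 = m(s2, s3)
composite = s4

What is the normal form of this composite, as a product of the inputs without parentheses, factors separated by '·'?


The m-tree's shape is irrelevant; the v-reading-order decides.
m(v3, v2) linearizes to v3 · v2
m(v4, m(v3, v2)) linearizes to v4 · v3 · v2
m(v5, v1) linearizes to v5 · v1
m(m(v4, m(v3, v2)), m(v5, v1)) linearizes to v4 · v3 · v2 · v5 · v1

v4 · v3 · v2 · v5 · v1


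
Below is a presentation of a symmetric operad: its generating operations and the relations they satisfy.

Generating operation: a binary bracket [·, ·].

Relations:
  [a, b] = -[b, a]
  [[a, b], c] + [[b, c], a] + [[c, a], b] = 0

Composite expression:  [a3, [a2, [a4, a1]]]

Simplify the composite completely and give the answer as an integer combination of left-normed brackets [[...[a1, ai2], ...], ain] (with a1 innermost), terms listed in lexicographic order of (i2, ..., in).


-[[[a1, a4], a2], a3]

A multilinear Lie element is pinned by a1-initial words (a1 innermost).
Composite bracket: [a3, [a2, [a4, a1]]]
Applying ab - ba throughout gives 8 signed words (2^3 = 8).
Only words starting with a1 matter:
  sign of a1a4a2a3 is -1, so it contributes -[[[a1, a4], a2], a3]


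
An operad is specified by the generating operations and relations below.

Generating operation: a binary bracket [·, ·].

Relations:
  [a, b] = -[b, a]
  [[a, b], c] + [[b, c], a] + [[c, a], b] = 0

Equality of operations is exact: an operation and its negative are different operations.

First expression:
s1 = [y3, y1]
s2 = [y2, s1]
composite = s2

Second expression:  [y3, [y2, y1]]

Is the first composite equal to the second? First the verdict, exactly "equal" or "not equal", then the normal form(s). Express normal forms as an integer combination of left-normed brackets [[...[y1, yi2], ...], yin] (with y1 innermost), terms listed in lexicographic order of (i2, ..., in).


not equal; first: [[y1, y3], y2]; second: [[y1, y2], y3]

The first composite normalizes to [[y1, y3], y2]
The second composite normalizes to [[y1, y2], y3]
They disagree, so not equal.


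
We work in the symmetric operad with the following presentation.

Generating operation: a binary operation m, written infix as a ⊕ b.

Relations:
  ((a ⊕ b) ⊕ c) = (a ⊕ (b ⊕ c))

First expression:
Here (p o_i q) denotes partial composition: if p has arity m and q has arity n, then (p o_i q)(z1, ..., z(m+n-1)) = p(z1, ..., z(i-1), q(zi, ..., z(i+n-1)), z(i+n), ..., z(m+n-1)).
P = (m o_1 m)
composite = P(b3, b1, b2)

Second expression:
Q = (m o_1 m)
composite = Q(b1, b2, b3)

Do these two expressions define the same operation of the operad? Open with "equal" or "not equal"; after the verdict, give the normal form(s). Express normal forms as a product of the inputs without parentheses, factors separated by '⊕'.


not equal; the first gives b3 ⊕ b1 ⊕ b2 and the second b1 ⊕ b2 ⊕ b3

The first composite normalizes to b3 ⊕ b1 ⊕ b2
The second composite normalizes to b1 ⊕ b2 ⊕ b3
The normal forms differ: not equal.


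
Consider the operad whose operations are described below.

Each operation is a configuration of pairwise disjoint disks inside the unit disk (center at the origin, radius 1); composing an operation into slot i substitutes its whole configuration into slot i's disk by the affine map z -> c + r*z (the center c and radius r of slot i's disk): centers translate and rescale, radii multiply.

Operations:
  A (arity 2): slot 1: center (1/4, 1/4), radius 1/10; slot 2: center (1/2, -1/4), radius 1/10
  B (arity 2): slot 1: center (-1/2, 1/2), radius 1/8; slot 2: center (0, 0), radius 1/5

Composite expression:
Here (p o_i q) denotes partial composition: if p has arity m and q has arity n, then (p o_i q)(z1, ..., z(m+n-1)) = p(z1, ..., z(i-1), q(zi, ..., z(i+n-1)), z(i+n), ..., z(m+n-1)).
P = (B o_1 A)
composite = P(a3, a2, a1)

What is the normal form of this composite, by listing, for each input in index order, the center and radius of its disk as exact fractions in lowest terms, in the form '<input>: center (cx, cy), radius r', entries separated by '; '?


a1: center (0, 0), radius 1/5; a2: center (-7/16, 15/32), radius 1/80; a3: center (-15/32, 17/32), radius 1/80

Only the slot chain above each a matters under B; compose those maps.
a3: after 2 affine steps, its disk has center (-15/32, 17/32), radius 1/80
a2: after 2 affine steps, its disk has center (-7/16, 15/32), radius 1/80
a1: after 1 affine step, its disk has center (0, 0), radius 1/5


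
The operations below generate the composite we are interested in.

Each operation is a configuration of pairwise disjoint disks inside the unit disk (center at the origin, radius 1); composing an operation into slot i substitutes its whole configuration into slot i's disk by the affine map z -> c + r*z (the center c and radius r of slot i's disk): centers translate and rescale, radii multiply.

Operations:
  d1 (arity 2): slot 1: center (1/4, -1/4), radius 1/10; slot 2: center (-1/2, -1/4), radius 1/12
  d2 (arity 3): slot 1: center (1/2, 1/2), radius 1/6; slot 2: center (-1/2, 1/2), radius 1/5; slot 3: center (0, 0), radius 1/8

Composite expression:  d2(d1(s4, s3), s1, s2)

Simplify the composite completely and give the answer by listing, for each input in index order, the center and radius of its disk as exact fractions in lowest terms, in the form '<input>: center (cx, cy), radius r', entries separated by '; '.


s1: center (-1/2, 1/2), radius 1/5; s2: center (0, 0), radius 1/8; s3: center (5/12, 11/24), radius 1/72; s4: center (13/24, 11/24), radius 1/60

Affine substitution under d2: radii multiply and s-centers shift.
for s4, the 2-step affine chain lands on center (13/24, 11/24), radius 1/60
for s3, the 2-step affine chain lands on center (5/12, 11/24), radius 1/72
for s1, the 1-step affine chain lands on center (-1/2, 1/2), radius 1/5
for s2, the 1-step affine chain lands on center (0, 0), radius 1/8


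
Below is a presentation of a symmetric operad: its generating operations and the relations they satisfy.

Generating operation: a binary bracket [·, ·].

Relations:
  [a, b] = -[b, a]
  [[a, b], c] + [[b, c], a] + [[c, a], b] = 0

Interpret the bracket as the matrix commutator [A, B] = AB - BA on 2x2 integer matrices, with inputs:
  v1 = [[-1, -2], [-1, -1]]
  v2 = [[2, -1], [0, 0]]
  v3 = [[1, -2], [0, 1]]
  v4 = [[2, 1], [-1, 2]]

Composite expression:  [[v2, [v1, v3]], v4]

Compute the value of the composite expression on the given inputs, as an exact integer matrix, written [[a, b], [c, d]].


[v1, v3] = [[-2, 0], [0, 2]]
[v2, [v1, v3]] = [[0, -4], [0, 0]]
[[v2, [v1, v3]], v4] = [[4, 0], [0, -4]]

[[4, 0], [0, -4]]


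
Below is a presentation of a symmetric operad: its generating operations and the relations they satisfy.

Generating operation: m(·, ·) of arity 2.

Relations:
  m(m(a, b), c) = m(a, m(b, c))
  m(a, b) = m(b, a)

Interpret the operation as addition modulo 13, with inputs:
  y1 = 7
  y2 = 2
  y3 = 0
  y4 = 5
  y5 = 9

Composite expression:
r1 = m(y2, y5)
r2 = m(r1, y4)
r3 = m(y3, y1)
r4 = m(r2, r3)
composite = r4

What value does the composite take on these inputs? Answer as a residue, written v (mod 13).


10 (mod 13)

m(y2, y5) = 11
m(m(y2, y5), y4) = 3
m(y3, y1) = 7
m(m(m(y2, y5), y4), m(y3, y1)) = 10


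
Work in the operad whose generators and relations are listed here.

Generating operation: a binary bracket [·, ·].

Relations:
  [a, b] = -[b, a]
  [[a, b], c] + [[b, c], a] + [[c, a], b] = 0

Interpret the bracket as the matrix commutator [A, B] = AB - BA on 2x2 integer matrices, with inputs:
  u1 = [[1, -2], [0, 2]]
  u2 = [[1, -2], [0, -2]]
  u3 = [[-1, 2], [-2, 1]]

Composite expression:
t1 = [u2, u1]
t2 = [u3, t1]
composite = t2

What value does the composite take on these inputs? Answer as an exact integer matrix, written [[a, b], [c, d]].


[[-16, 16], [0, 16]]


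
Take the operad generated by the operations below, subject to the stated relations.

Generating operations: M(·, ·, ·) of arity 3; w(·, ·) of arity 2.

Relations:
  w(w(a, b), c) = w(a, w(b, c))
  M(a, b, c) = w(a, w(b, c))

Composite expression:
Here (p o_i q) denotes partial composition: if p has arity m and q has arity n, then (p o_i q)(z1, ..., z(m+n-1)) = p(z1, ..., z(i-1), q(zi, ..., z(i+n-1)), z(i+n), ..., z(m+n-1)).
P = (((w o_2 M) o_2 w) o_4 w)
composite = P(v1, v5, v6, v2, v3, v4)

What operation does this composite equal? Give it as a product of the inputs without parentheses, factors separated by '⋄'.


v1 ⋄ v5 ⋄ v6 ⋄ v2 ⋄ v3 ⋄ v4


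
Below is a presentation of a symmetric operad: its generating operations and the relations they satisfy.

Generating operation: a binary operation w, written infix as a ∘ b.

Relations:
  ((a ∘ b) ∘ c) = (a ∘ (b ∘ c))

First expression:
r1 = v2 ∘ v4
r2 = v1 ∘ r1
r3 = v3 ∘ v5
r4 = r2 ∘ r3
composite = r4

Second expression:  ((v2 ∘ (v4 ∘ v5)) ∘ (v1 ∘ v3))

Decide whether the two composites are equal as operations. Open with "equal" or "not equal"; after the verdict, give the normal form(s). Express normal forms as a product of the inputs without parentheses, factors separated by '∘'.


not equal — first v1 ∘ v2 ∘ v4 ∘ v3 ∘ v5, second v2 ∘ v4 ∘ v5 ∘ v1 ∘ v3

The first expression, normalized: v1 ∘ v2 ∘ v4 ∘ v3 ∘ v5
The second expression, normalized: v2 ∘ v4 ∘ v5 ∘ v1 ∘ v3
The forms do not match — not equal.


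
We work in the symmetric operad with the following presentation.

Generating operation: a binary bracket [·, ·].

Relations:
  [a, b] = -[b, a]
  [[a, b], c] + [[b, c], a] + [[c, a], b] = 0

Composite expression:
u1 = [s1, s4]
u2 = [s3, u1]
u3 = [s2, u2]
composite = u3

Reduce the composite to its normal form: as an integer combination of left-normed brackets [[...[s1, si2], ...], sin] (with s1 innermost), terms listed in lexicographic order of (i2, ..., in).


[[[s1, s4], s3], s2]

Expand each bracket as ab - ba; the s1-initial words give the coefficients.
Composite bracket: [s2, [s3, [s1, s4]]]
Applying ab - ba throughout gives 8 signed words (2^3 = 8).
Words beginning with s1 determine it all:
  from s1s4s3s2, sign +1: term +[[[s1, s4], s3], s2]


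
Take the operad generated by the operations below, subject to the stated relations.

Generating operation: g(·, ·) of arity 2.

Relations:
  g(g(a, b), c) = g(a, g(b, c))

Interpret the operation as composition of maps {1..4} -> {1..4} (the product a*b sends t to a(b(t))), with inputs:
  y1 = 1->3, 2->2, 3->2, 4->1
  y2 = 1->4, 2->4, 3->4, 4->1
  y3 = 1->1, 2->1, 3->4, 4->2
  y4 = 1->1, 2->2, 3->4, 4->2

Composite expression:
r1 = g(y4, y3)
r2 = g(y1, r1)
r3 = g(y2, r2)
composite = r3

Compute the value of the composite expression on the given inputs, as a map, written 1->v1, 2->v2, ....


1->4, 2->4, 3->4, 4->4

g(y4, y3) = 1->1, 2->1, 3->2, 4->2
g(y1, g(y4, y3)) = 1->3, 2->3, 3->2, 4->2
g(y2, g(y1, g(y4, y3))) = 1->4, 2->4, 3->4, 4->4


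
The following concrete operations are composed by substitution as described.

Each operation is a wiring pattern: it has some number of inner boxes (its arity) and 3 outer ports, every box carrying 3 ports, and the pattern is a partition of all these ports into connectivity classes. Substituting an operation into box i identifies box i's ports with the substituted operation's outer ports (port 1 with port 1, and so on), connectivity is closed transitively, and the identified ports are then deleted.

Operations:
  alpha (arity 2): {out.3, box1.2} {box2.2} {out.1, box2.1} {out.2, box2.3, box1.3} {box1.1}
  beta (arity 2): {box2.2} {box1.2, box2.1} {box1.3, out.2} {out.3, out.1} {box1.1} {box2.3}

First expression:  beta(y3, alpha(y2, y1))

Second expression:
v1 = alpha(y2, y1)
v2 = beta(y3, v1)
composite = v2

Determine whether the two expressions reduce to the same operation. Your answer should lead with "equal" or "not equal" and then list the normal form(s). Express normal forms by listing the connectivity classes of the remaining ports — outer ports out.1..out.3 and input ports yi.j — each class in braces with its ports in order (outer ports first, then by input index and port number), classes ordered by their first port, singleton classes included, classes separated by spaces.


equal; the common form is {out.1, out.3} {out.2, y3.3} {y1.1, y3.2} {y1.2} {y1.3, y2.3} {y2.1} {y2.2} {y3.1}


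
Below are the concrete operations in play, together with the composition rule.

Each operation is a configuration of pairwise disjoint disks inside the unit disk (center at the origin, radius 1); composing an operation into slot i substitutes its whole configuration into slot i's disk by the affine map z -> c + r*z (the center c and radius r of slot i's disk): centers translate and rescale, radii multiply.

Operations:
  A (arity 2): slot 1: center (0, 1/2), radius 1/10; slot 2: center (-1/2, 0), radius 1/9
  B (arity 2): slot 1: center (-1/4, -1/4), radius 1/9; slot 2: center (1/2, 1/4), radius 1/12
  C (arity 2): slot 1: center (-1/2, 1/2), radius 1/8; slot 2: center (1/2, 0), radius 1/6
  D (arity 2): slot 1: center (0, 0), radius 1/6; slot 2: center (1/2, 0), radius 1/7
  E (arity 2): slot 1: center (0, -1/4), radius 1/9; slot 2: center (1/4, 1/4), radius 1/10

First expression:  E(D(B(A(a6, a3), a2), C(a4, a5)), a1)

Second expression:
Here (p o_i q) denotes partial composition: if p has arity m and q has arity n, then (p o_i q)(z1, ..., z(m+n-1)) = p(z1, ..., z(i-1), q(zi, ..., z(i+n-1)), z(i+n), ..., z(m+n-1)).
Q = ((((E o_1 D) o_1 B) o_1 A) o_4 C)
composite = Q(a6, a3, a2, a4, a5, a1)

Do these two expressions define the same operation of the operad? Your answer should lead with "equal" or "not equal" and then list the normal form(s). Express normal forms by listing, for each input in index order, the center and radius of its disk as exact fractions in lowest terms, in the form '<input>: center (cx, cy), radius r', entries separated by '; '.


equal — both sides give a1: center (1/4, 1/4), radius 1/10; a2: center (1/108, -53/216), radius 1/648; a3: center (-11/1944, -55/216), radius 1/4374; a4: center (1/21, -61/252), radius 1/504; a5: center (4/63, -1/4), radius 1/378; a6: center (-1/216, -493/1944), radius 1/4860


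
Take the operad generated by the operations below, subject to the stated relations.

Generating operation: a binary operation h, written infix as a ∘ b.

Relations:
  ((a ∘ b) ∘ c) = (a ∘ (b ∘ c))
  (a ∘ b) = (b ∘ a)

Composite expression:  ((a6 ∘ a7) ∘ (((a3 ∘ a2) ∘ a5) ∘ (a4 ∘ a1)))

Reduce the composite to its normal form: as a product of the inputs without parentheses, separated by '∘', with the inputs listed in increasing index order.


a1 ∘ a2 ∘ a3 ∘ a4 ∘ a5 ∘ a6 ∘ a7

Reordering under h is free, so list the a-inputs canonically.
(a6 ∘ a7) reduces to a6 ∘ a7
(a3 ∘ a2) reduces to a3 ∘ a2
((a3 ∘ a2) ∘ a5) reduces to a3 ∘ a2 ∘ a5
(a4 ∘ a1) reduces to a4 ∘ a1
(((a3 ∘ a2) ∘ a5) ∘ (a4 ∘ a1)) reduces to a3 ∘ a2 ∘ a5 ∘ a4 ∘ a1
((a6 ∘ a7) ∘ (((a3 ∘ a2) ∘ a5) ∘ (a4 ∘ a1))) reduces to a6 ∘ a7 ∘ a3 ∘ a2 ∘ a5 ∘ a4 ∘ a1
sorting the factors by input index: a1 ∘ a2 ∘ a3 ∘ a4 ∘ a5 ∘ a6 ∘ a7


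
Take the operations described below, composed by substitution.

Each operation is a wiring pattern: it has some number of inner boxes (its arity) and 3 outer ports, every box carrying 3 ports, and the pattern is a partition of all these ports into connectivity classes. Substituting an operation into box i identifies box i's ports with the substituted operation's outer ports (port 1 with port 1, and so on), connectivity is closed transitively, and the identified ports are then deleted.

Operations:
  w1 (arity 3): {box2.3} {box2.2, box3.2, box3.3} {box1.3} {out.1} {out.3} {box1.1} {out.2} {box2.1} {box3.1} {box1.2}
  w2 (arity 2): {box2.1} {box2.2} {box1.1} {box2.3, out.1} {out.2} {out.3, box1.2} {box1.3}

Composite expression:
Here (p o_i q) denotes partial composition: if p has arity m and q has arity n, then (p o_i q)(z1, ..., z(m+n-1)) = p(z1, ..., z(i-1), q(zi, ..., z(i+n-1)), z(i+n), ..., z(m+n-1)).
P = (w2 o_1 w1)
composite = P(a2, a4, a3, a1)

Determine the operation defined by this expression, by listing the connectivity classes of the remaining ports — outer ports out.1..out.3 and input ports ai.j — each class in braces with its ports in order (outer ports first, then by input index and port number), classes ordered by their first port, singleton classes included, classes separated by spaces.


{out.1, a1.3} {out.2} {out.3} {a1.1} {a1.2} {a2.1} {a2.2} {a2.3} {a3.1} {a3.2, a3.3, a4.2} {a4.1} {a4.3}

Substituting into w2 glues patterns; closure does the rest.
after w1, the pattern on (a2, a4, a3) reads {out.1} {out.2} {out.3} {a2.1} {a2.2} {a2.3} {a3.1} {a3.2, a3.3, a4.2} {a4.1} {a4.3} (out.j = its outer ports)
after w2, the pattern on (a2, a4, a3, a1) reads {out.1, a1.3} {out.2} {out.3} {a1.1} {a1.2} {a2.1} {a2.2} {a2.3} {a3.1} {a3.2, a3.3, a4.2} {a4.1} {a4.3} (out.j = its outer ports)


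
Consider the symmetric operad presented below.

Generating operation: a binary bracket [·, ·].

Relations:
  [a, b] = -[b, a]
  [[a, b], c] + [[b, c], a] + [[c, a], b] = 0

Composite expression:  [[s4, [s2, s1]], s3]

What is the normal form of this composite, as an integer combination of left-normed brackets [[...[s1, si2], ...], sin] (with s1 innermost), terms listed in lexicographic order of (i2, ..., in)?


[[[s1, s2], s4], s3]

Antisymmetry and Jacobi reduce to s1-anchored left-normed brackets.
Composite bracket: [[s4, [s2, s1]], s3]
Applying ab - ba throughout gives 8 signed words (2^3 = 8).
Coefficients come from the s1-initial words:
  the word s1s2s4s3 carries sign +1 and contributes +[[[s1, s2], s4], s3]


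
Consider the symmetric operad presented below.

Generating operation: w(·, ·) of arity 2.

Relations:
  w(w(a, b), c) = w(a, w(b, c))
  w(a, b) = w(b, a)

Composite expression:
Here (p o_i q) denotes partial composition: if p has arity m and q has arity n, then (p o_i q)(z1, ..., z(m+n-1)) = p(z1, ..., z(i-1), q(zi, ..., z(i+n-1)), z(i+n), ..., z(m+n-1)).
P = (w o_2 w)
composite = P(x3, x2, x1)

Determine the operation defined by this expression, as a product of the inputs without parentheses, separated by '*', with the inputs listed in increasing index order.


Reordering under w is free, so list the x-inputs canonically.
w(x2, x1) reduces to x2 * x1
w(x3, w(x2, x1)) reduces to x3 * x2 * x1
rearranged into index order: x1 * x2 * x3

x1 * x2 * x3


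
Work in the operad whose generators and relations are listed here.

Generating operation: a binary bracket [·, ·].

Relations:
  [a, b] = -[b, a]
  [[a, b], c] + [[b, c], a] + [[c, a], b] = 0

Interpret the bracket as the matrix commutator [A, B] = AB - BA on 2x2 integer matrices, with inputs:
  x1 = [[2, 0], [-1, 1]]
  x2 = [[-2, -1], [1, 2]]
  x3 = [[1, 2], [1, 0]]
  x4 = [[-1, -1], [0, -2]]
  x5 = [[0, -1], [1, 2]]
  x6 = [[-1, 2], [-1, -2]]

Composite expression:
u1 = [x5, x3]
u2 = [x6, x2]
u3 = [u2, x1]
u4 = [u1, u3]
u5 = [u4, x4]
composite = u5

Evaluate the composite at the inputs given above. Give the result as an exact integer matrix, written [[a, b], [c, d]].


[[-12, -12], [-12, 12]]

[x5, x3] = [[-3, -3], [3, 3]]
[x6, x2] = [[1, 7], [3, -1]]
[[x6, x2], x1] = [[-7, -7], [5, 7]]
[[x5, x3], [[x6, x2], x1]] = [[6, 0], [-12, -6]]
[[[x5, x3], [[x6, x2], x1]], x4] = [[-12, -12], [-12, 12]]


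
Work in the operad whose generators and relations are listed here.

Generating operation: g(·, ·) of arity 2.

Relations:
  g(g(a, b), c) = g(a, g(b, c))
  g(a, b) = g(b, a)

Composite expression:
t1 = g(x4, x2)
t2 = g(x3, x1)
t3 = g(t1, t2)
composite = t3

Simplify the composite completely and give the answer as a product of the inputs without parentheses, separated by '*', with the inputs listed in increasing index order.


x1 * x2 * x3 * x4

Shape and order are irrelevant to g; the x-input set decides.
g(x4, x2) reduces to x4 * x2
g(x3, x1) reduces to x3 * x1
g(g(x4, x2), g(x3, x1)) reduces to x4 * x2 * x3 * x1
rearranged into index order: x1 * x2 * x3 * x4


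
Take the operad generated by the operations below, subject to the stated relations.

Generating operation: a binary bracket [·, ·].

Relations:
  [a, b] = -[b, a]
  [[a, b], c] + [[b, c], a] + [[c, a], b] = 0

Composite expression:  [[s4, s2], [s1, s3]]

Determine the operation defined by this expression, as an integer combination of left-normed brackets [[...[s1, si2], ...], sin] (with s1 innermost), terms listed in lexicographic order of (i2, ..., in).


[[[s1, s3], s2], s4] - [[[s1, s3], s4], s2]

Antisymmetry and Jacobi reduce to s1-anchored left-normed brackets.
Composite bracket: [[s4, s2], [s1, s3]]
The bracket unfolds into 8 signed words via [a, b] = ab - ba (2^3 = 8).
Coefficients come from the s1-initial words:
  s1s3s2s4 (sign +1) contributes +[[[s1, s3], s2], s4]
  s1s3s4s2 (sign -1) contributes -[[[s1, s3], s4], s2]


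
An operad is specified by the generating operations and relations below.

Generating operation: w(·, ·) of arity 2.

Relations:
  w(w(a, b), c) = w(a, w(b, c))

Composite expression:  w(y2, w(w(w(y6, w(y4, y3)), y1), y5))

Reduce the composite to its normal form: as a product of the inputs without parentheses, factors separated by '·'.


y2 · y6 · y4 · y3 · y1 · y5

Key point: w is associative — brackets drop, the y-order remains.
w(y4, y3) unparenthesizes to y4 · y3
w(y6, w(y4, y3)) unparenthesizes to y6 · y4 · y3
w(w(y6, w(y4, y3)), y1) unparenthesizes to y6 · y4 · y3 · y1
w(w(w(y6, w(y4, y3)), y1), y5) unparenthesizes to y6 · y4 · y3 · y1 · y5
w(y2, w(w(w(y6, w(y4, y3)), y1), y5)) unparenthesizes to y2 · y6 · y4 · y3 · y1 · y5


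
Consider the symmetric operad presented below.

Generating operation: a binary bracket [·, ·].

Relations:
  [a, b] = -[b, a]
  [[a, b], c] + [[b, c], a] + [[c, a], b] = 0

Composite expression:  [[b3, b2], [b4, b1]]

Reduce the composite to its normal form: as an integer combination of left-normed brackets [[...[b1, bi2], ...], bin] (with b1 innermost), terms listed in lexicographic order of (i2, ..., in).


-[[[b1, b4], b2], b3] + [[[b1, b4], b3], b2]

Antisymmetry and Jacobi reduce to b1-anchored left-normed brackets.
Composite bracket: [[b3, b2], [b4, b1]]
Expanding via [a, b] = ab - ba: 8 signed words (2^3 = 8).
Keep just the words that open with b1:
  b1b4b2b3 (sign -1) contributes -[[[b1, b4], b2], b3]
  b1b4b3b2 (sign +1) contributes +[[[b1, b4], b3], b2]
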